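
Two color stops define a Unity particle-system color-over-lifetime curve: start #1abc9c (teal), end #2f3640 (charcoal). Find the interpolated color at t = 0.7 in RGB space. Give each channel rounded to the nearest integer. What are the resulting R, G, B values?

(41, 94, 92)

#1abc9c → (26, 188, 156); #2f3640 → (47, 54, 64).
R = 26 + 0.7 × (47 − 26) = 26 + 0.7 × 21 = 40.7 → 41
G = 188 + 0.7 × (54 − 188) = 188 + 0.7 × -134 = 94.2 → 94
B = 156 + 0.7 × (64 − 156) = 156 + 0.7 × -92 = 91.6 → 92
So the blended color is (41, 94, 92), about #295e5c.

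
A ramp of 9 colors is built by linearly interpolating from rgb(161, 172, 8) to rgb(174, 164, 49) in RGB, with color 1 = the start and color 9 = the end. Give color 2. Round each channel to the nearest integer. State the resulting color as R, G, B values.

(163, 171, 13)

With 9 swatches and endpoints inclusive, swatch 2 sits at t = (2 − 1)/(9 − 1) = 1/8 ≈ 0.125.
R = 161 + 0.125 × (174 − 161) = 162.625 → 163
G = 172 + 0.125 × (164 − 172) = 171 → 171
B = 8 + 0.125 × (49 − 8) = 13.125 → 13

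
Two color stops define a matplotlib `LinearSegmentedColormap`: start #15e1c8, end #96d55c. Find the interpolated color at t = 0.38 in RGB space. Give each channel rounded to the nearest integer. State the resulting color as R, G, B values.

(70, 220, 159)

#15e1c8 → (21, 225, 200); #96d55c → (150, 213, 92).
R = 21 + 0.38 × (150 − 21) = 21 + 0.38 × 129 = 70.02 → 70
G = 225 + 0.38 × (213 − 225) = 225 + 0.38 × -12 = 220.44 → 220
B = 200 + 0.38 × (92 − 200) = 200 + 0.38 × -108 = 158.96 → 159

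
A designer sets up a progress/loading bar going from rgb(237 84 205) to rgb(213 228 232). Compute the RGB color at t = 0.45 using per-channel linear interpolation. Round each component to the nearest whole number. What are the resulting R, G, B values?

(226, 149, 217)

R = 237 + 0.45 × (213 − 237) = 237 + 0.45 × -24 = 226.2 → 226
G = 84 + 0.45 × (228 − 84) = 84 + 0.45 × 144 = 148.8 → 149
B = 205 + 0.45 × (232 − 205) = 205 + 0.45 × 27 = 217.15 → 217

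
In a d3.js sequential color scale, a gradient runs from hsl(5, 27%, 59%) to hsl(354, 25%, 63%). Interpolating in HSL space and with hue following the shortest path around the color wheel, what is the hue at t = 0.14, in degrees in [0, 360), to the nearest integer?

3

Hue: 354 − 5 = 349°, but |349| > 180 so the shorter arc goes the other way: Δh = 349 − 360 = -11°.
H = 5 + 0.14 × (-11) = 3.46 → 3°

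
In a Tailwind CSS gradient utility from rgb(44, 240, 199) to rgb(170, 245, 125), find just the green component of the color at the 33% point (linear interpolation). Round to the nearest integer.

242

G = 240 + 0.33 × (245 − 240) = 241.65 → 242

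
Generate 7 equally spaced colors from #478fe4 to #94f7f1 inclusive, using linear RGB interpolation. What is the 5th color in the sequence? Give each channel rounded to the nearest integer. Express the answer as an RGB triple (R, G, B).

With 7 swatches and endpoints inclusive, swatch 5 sits at t = (5 − 1)/(7 − 1) = 4/6 ≈ 0.6667.
#478fe4 → (71, 143, 228); #94f7f1 → (148, 247, 241).
R = 71 + 0.6667 × (148 − 71) = 122.336 → 122
G = 143 + 0.6667 × (247 − 143) = 212.337 → 212
B = 228 + 0.6667 × (241 − 228) = 236.667 → 237

(122, 212, 237)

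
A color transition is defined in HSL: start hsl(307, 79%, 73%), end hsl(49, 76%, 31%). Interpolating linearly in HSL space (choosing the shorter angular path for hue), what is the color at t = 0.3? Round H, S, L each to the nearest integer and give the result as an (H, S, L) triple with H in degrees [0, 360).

Hue: 49 − 307 = -258°, but |-258| > 180 so the shorter arc goes the other way: Δh = -258 + 360 = 102°.
H = 307 + 0.3 × (102) = 337.6 → 338°
S = 79 + 0.3 × (76 − 79) = 78.1 → 78%
L = 73 + 0.3 × (31 − 73) = 60.4 → 60%

(338, 78, 60)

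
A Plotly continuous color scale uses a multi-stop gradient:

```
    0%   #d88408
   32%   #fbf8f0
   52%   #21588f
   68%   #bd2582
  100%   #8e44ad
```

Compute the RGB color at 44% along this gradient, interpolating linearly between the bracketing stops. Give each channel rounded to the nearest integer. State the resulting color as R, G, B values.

44% lies between the 32% and 52% stops, so the local fraction is t = (44 − 32)/(52 − 32) = 12/20 ≈ 0.6.
#fbf8f0 → (251, 248, 240); #21588f → (33, 88, 143).
R = 251 + 0.6 × (33 − 251) = 120.2 → 120
G = 248 + 0.6 × (88 − 248) = 152 → 152
B = 240 + 0.6 × (143 − 240) = 181.8 → 182

(120, 152, 182)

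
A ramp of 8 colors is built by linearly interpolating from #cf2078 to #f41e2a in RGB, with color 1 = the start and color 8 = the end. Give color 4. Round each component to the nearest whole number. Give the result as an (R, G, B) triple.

With 8 swatches and endpoints inclusive, swatch 4 sits at t = (4 − 1)/(8 − 1) = 3/7 ≈ 0.4286.
#cf2078 → (207, 32, 120); #f41e2a → (244, 30, 42).
R = 207 + 0.4286 × (244 − 207) = 222.858 → 223
G = 32 + 0.4286 × (30 − 32) = 31.143 → 31
B = 120 + 0.4286 × (42 − 120) = 86.569 → 87

(223, 31, 87)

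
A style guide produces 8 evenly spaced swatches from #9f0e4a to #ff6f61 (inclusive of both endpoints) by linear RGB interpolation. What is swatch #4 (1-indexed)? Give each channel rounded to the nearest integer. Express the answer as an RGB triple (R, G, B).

With 8 swatches and endpoints inclusive, swatch 4 sits at t = (4 − 1)/(8 − 1) = 3/7 ≈ 0.4286.
#9f0e4a → (159, 14, 74); #ff6f61 → (255, 111, 97).
R = 159 + 0.4286 × (255 − 159) = 200.146 → 200
G = 14 + 0.4286 × (111 − 14) = 55.574 → 56
B = 74 + 0.4286 × (97 − 74) = 83.858 → 84

(200, 56, 84)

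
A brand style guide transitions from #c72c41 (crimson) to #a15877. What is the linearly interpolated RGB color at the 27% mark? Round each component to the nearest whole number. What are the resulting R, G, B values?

#c72c41 → (199, 44, 65); #a15877 → (161, 88, 119).
27% corresponds to t = 0.27.
R = 199 + 0.27 × (161 − 199) = 199 + 0.27 × -38 = 188.74 → 189
G = 44 + 0.27 × (88 − 44) = 44 + 0.27 × 44 = 55.88 → 56
B = 65 + 0.27 × (119 − 65) = 65 + 0.27 × 54 = 79.58 → 80

(189, 56, 80)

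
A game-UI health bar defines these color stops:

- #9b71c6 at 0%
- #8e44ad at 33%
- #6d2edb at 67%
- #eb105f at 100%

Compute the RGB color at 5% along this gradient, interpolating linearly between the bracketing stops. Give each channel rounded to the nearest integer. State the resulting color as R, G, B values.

5% lies between the 0% and 33% stops, so the local fraction is t = (5 − 0)/(33 − 0) = 5/33 ≈ 0.1515.
#9b71c6 → (155, 113, 198); #8e44ad → (142, 68, 173).
R = 155 + 0.1515 × (142 − 155) = 153.03 → 153
G = 113 + 0.1515 × (68 − 113) = 106.183 → 106
B = 198 + 0.1515 × (173 − 198) = 194.213 → 194

(153, 106, 194)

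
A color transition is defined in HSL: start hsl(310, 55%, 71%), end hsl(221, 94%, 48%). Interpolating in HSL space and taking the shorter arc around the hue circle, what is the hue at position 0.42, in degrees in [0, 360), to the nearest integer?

Hue arc: Δh = 221 − 310 = -89° (|Δh| ≤ 180, already the shorter path).
H = 310 + 0.42 × (-89) = 272.62 → 273°

273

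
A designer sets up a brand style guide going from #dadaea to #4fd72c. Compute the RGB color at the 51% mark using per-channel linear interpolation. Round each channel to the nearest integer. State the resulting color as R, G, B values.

(147, 216, 137)

#dadaea → (218, 218, 234); #4fd72c → (79, 215, 44).
51% corresponds to t = 0.51.
R = 218 + 0.51 × (79 − 218) = 218 + 0.51 × -139 = 147.11 → 147
G = 218 + 0.51 × (215 − 218) = 218 + 0.51 × -3 = 216.47 → 216
B = 234 + 0.51 × (44 − 234) = 234 + 0.51 × -190 = 137.1 → 137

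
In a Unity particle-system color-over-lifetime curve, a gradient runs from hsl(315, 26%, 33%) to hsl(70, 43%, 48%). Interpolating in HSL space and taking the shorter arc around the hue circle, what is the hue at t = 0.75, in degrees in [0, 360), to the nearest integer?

Hue: 70 − 315 = -245°, but |-245| > 180 so the shorter arc goes the other way: Δh = -245 + 360 = 115°.
H = 315 + 0.75 × (115) = 401.25 → 401 → 401 mod 360 = 41°

41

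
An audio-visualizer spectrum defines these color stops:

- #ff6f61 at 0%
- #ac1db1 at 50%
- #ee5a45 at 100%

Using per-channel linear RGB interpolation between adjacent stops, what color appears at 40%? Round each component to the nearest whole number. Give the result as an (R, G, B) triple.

(189, 45, 161)

40% lies between the 0% and 50% stops, so the local fraction is t = (40 − 0)/(50 − 0) = 40/50 ≈ 0.8.
#ff6f61 → (255, 111, 97); #ac1db1 → (172, 29, 177).
R = 255 + 0.8 × (172 − 255) = 188.6 → 189
G = 111 + 0.8 × (29 − 111) = 45.4 → 45
B = 97 + 0.8 × (177 − 97) = 161 → 161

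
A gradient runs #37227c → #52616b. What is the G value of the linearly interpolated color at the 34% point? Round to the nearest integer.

55

G₁ = 34 (from #37227c), G₂ = 97 (from #52616b).
G = 34 + 0.34 × (97 − 34) = 55.42 → 55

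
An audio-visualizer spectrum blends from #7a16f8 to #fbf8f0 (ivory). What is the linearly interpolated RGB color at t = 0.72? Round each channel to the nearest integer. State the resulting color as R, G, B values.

#7a16f8 → (122, 22, 248); #fbf8f0 → (251, 248, 240).
R = 122 + 0.72 × (251 − 122) = 122 + 0.72 × 129 = 214.88 → 215
G = 22 + 0.72 × (248 − 22) = 22 + 0.72 × 226 = 184.72 → 185
B = 248 + 0.72 × (240 − 248) = 248 + 0.72 × -8 = 242.24 → 242

(215, 185, 242)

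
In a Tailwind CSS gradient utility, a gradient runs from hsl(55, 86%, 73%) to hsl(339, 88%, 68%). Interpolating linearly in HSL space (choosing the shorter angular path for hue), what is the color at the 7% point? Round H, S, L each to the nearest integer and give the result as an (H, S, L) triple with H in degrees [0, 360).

Hue: 339 − 55 = 284°, but |284| > 180 so the shorter arc goes the other way: Δh = 284 − 360 = -76°.
H = 55 + 0.07 × (-76) = 49.68 → 50°
S = 86 + 0.07 × (88 − 86) = 86.14 → 86%
L = 73 + 0.07 × (68 − 73) = 72.65 → 73%

(50, 86, 73)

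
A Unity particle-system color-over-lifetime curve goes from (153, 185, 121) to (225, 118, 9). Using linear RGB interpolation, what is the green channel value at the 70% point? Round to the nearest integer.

G = 185 + 0.7 × (118 − 185) = 138.1 → 138

138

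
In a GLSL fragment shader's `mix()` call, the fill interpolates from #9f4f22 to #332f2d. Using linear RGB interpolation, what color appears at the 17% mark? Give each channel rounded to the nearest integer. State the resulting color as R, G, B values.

#9f4f22 → (159, 79, 34); #332f2d → (51, 47, 45).
17% corresponds to t = 0.17.
R = 159 + 0.17 × (51 − 159) = 159 + 0.17 × -108 = 140.64 → 141
G = 79 + 0.17 × (47 − 79) = 79 + 0.17 × -32 = 73.56 → 74
B = 34 + 0.17 × (45 − 34) = 34 + 0.17 × 11 = 35.87 → 36

(141, 74, 36)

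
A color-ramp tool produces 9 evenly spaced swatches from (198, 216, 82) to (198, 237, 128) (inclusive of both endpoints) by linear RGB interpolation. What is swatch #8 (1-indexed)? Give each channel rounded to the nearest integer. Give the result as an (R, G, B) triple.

(198, 234, 122)

With 9 swatches and endpoints inclusive, swatch 8 sits at t = (8 − 1)/(9 − 1) = 7/8 ≈ 0.875.
R = 198 + 0.875 × (198 − 198) = 198 → 198
G = 216 + 0.875 × (237 − 216) = 234.375 → 234
B = 82 + 0.875 × (128 − 82) = 122.25 → 122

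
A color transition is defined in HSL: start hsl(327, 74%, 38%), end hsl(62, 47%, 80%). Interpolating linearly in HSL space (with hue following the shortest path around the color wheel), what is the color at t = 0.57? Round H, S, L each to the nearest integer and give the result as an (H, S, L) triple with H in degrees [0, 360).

(21, 59, 62)

Hue: 62 − 327 = -265°, but |-265| > 180 so the shorter arc goes the other way: Δh = -265 + 360 = 95°.
H = 327 + 0.57 × (95) = 381.15 → 381 → 381 mod 360 = 21°
S = 74 + 0.57 × (47 − 74) = 58.61 → 59%
L = 38 + 0.57 × (80 − 38) = 61.94 → 62%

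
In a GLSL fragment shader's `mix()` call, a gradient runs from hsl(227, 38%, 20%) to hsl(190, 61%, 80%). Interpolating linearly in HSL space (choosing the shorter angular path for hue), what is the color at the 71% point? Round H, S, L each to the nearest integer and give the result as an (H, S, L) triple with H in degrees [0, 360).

Hue arc: Δh = 190 − 227 = -37° (|Δh| ≤ 180, already the shorter path).
H = 227 + 0.71 × (-37) = 200.73 → 201°
S = 38 + 0.71 × (61 − 38) = 54.33 → 54%
L = 20 + 0.71 × (80 − 20) = 62.6 → 63%

(201, 54, 63)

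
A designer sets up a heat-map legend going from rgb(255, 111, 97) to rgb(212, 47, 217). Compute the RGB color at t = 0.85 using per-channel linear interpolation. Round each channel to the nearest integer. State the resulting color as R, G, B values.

(218, 57, 199)

R = 255 + 0.85 × (212 − 255) = 255 + 0.85 × -43 = 218.45 → 218
G = 111 + 0.85 × (47 − 111) = 111 + 0.85 × -64 = 56.6 → 57
B = 97 + 0.85 × (217 − 97) = 97 + 0.85 × 120 = 199 → 199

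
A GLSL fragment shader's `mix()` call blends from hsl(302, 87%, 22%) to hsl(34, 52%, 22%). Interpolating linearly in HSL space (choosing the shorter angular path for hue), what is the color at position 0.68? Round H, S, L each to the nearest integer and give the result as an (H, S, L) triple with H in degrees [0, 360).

(5, 63, 22)

Hue: 34 − 302 = -268°, but |-268| > 180 so the shorter arc goes the other way: Δh = -268 + 360 = 92°.
H = 302 + 0.68 × (92) = 364.56 → 365 → 365 mod 360 = 5°
S = 87 + 0.68 × (52 − 87) = 63.2 → 63%
L = 22 + 0.68 × (22 − 22) = 22 → 22%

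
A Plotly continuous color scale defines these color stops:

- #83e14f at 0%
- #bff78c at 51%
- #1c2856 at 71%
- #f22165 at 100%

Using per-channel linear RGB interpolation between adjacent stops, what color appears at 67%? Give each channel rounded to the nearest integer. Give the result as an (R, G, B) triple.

67% lies between the 51% and 71% stops, so the local fraction is t = (67 − 51)/(71 − 51) = 16/20 ≈ 0.8.
#bff78c → (191, 247, 140); #1c2856 → (28, 40, 86).
R = 191 + 0.8 × (28 − 191) = 60.6 → 61
G = 247 + 0.8 × (40 − 247) = 81.4 → 81
B = 140 + 0.8 × (86 − 140) = 96.8 → 97

(61, 81, 97)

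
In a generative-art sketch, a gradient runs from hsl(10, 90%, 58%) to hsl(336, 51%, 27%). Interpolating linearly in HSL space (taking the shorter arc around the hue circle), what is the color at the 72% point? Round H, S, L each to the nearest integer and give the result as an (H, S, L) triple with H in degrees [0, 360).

Hue: 336 − 10 = 326°, but |326| > 180 so the shorter arc goes the other way: Δh = 326 − 360 = -34°.
H = 10 + 0.72 × (-34) = -14.48 → -14 → -14 mod 360 = 346°
S = 90 + 0.72 × (51 − 90) = 61.92 → 62%
L = 58 + 0.72 × (27 − 58) = 35.68 → 36%

(346, 62, 36)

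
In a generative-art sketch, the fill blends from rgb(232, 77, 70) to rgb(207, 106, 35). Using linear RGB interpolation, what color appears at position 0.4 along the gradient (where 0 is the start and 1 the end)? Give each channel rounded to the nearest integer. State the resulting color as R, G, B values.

(222, 89, 56)

R = 232 + 0.4 × (207 − 232) = 232 + 0.4 × -25 = 222 → 222
G = 77 + 0.4 × (106 − 77) = 77 + 0.4 × 29 = 88.6 → 89
B = 70 + 0.4 × (35 − 70) = 70 + 0.4 × -35 = 56 → 56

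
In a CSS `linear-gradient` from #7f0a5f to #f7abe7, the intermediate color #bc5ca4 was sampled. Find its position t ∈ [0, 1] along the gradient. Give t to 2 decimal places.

0.51

Invert the lerp on the G channel (largest span, 161): t = (92 − 10) / (171 − 10) = 82/161 = 0.50932.
Check on R: (188 − 127)/(247 − 127) = 0.5083 ✓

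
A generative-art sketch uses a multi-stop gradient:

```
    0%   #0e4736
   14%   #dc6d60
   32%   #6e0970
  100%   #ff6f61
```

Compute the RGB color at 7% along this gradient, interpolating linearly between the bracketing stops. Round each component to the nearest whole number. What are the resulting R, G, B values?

7% lies between the 0% and 14% stops, so the local fraction is t = (7 − 0)/(14 − 0) = 7/14 ≈ 0.5.
#0e4736 → (14, 71, 54); #dc6d60 → (220, 109, 96).
R = 14 + 0.5 × (220 − 14) = 117 → 117
G = 71 + 0.5 × (109 − 71) = 90 → 90
B = 54 + 0.5 × (96 − 54) = 75 → 75

(117, 90, 75)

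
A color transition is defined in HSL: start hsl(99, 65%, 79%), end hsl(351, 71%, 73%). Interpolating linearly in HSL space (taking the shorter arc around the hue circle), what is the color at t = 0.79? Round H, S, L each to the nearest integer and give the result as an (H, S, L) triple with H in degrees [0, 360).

(14, 70, 74)

Hue: 351 − 99 = 252°, but |252| > 180 so the shorter arc goes the other way: Δh = 252 − 360 = -108°.
H = 99 + 0.79 × (-108) = 13.68 → 14°
S = 65 + 0.79 × (71 − 65) = 69.74 → 70%
L = 79 + 0.79 × (73 − 79) = 74.26 → 74%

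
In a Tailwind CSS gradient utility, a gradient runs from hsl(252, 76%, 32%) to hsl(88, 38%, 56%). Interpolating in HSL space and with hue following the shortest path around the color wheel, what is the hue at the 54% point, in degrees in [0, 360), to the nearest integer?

163

Hue arc: Δh = 88 − 252 = -164° (|Δh| ≤ 180, already the shorter path).
H = 252 + 0.54 × (-164) = 163.44 → 163°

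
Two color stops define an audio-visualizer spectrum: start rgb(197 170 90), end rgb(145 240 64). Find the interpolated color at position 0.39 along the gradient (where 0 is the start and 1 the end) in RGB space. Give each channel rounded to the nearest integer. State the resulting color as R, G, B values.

(177, 197, 80)

R = 197 + 0.39 × (145 − 197) = 197 + 0.39 × -52 = 176.72 → 177
G = 170 + 0.39 × (240 − 170) = 170 + 0.39 × 70 = 197.3 → 197
B = 90 + 0.39 × (64 − 90) = 90 + 0.39 × -26 = 79.86 → 80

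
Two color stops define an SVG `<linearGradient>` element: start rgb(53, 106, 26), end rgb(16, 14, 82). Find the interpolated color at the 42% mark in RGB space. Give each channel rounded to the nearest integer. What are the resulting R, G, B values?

(37, 67, 50)

42% corresponds to t = 0.42.
R = 53 + 0.42 × (16 − 53) = 53 + 0.42 × -37 = 37.46 → 37
G = 106 + 0.42 × (14 − 106) = 106 + 0.42 × -92 = 67.36 → 67
B = 26 + 0.42 × (82 − 26) = 26 + 0.42 × 56 = 49.52 → 50
So the blended color is (37, 67, 50), about #254332.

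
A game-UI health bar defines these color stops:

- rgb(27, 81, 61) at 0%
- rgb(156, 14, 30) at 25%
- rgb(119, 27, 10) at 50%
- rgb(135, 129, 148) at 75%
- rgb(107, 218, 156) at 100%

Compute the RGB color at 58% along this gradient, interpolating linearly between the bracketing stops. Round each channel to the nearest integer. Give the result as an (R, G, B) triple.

58% lies between the 50% and 75% stops, so the local fraction is t = (58 − 50)/(75 − 50) = 8/25 ≈ 0.32.
R = 119 + 0.32 × (135 − 119) = 124.12 → 124
G = 27 + 0.32 × (129 − 27) = 59.64 → 60
B = 10 + 0.32 × (148 − 10) = 54.16 → 54

(124, 60, 54)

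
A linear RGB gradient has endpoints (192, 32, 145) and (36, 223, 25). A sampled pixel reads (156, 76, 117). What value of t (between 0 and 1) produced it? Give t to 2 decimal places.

Invert the lerp on the G channel (largest span, 191): t = (76 − 32) / (223 − 32) = 44/191 = 0.23037.
Check on R: (156 − 192)/(36 − 192) = 0.2308 ✓

0.23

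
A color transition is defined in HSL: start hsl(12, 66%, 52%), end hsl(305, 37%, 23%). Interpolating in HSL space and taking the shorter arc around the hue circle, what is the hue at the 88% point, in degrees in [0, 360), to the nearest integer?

313

Hue: 305 − 12 = 293°, but |293| > 180 so the shorter arc goes the other way: Δh = 293 − 360 = -67°.
H = 12 + 0.88 × (-67) = -46.96 → -47 → -47 mod 360 = 313°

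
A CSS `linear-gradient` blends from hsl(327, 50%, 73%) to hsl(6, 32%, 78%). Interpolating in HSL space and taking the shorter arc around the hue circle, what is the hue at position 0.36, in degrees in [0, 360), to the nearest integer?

341

Hue: 6 − 327 = -321°, but |-321| > 180 so the shorter arc goes the other way: Δh = -321 + 360 = 39°.
H = 327 + 0.36 × (39) = 341.04 → 341°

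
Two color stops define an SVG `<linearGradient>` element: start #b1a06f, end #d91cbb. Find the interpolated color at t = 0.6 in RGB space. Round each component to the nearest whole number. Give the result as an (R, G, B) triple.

#b1a06f → (177, 160, 111); #d91cbb → (217, 28, 187).
R = 177 + 0.6 × (217 − 177) = 177 + 0.6 × 40 = 201 → 201
G = 160 + 0.6 × (28 − 160) = 160 + 0.6 × -132 = 80.8 → 81
B = 111 + 0.6 × (187 − 111) = 111 + 0.6 × 76 = 156.6 → 157

(201, 81, 157)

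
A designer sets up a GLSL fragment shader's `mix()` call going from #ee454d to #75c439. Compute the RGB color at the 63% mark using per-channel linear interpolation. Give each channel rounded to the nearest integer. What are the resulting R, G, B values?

#ee454d → (238, 69, 77); #75c439 → (117, 196, 57).
63% corresponds to t = 0.63.
R = 238 + 0.63 × (117 − 238) = 238 + 0.63 × -121 = 161.77 → 162
G = 69 + 0.63 × (196 − 69) = 69 + 0.63 × 127 = 149.01 → 149
B = 77 + 0.63 × (57 − 77) = 77 + 0.63 × -20 = 64.4 → 64
So the blended color is (162, 149, 64), about #a29540.

(162, 149, 64)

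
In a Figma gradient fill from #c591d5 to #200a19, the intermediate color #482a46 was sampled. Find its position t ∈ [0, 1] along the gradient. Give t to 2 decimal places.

0.76

Invert the lerp on the B channel (largest span, 188): t = (70 − 213) / (25 − 213) = -143/-188 = 0.76064.
Check on R: (72 − 197)/(32 − 197) = 0.7576 ✓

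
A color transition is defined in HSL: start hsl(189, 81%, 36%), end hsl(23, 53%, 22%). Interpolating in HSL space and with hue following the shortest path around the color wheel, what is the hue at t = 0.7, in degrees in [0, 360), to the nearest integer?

Hue arc: Δh = 23 − 189 = -166° (|Δh| ≤ 180, already the shorter path).
H = 189 + 0.7 × (-166) = 72.8 → 73°

73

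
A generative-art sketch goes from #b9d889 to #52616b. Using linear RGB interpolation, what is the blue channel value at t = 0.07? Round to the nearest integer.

135

B₁ = 137 (from #b9d889), B₂ = 107 (from #52616b).
B = 137 + 0.07 × (107 − 137) = 134.9 → 135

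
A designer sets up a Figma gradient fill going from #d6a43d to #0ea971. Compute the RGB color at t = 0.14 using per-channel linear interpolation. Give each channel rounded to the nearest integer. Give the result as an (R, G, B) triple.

#d6a43d → (214, 164, 61); #0ea971 → (14, 169, 113).
R = 214 + 0.14 × (14 − 214) = 214 + 0.14 × -200 = 186 → 186
G = 164 + 0.14 × (169 − 164) = 164 + 0.14 × 5 = 164.7 → 165
B = 61 + 0.14 × (113 − 61) = 61 + 0.14 × 52 = 68.28 → 68

(186, 165, 68)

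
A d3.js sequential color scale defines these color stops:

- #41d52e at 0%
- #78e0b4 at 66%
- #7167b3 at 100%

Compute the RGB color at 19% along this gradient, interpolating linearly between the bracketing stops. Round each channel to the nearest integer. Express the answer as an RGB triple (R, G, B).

19% lies between the 0% and 66% stops, so the local fraction is t = (19 − 0)/(66 − 0) = 19/66 ≈ 0.2879.
#41d52e → (65, 213, 46); #78e0b4 → (120, 224, 180).
R = 65 + 0.2879 × (120 − 65) = 80.835 → 81
G = 213 + 0.2879 × (224 − 213) = 216.167 → 216
B = 46 + 0.2879 × (180 − 46) = 84.579 → 85

(81, 216, 85)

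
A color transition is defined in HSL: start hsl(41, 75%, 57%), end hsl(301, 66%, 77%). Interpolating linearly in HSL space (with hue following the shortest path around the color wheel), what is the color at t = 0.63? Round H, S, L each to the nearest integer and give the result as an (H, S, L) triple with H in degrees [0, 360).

Hue: 301 − 41 = 260°, but |260| > 180 so the shorter arc goes the other way: Δh = 260 − 360 = -100°.
H = 41 + 0.63 × (-100) = -22 → -22 → -22 mod 360 = 338°
S = 75 + 0.63 × (66 − 75) = 69.33 → 69%
L = 57 + 0.63 × (77 − 57) = 69.6 → 70%

(338, 69, 70)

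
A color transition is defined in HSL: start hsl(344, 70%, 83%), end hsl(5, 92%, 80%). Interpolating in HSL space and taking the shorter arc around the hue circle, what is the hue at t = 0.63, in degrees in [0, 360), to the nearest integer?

Hue: 5 − 344 = -339°, but |-339| > 180 so the shorter arc goes the other way: Δh = -339 + 360 = 21°.
H = 344 + 0.63 × (21) = 357.23 → 357°

357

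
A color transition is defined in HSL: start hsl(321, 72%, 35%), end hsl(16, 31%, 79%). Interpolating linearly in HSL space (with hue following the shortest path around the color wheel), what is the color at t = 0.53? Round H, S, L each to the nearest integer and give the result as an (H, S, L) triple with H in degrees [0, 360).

(350, 50, 58)

Hue: 16 − 321 = -305°, but |-305| > 180 so the shorter arc goes the other way: Δh = -305 + 360 = 55°.
H = 321 + 0.53 × (55) = 350.15 → 350°
S = 72 + 0.53 × (31 − 72) = 50.27 → 50%
L = 35 + 0.53 × (79 − 35) = 58.32 → 58%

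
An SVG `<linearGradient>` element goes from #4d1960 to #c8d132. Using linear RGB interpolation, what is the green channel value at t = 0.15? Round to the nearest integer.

G₁ = 25 (from #4d1960), G₂ = 209 (from #c8d132).
G = 25 + 0.15 × (209 − 25) = 52.6 → 53

53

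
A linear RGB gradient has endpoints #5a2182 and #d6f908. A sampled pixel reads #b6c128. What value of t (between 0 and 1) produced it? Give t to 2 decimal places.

0.74

Invert the lerp on the G channel (largest span, 216): t = (193 − 33) / (249 − 33) = 160/216 = 0.74074.
Check on R: (182 − 90)/(214 − 90) = 0.7419 ✓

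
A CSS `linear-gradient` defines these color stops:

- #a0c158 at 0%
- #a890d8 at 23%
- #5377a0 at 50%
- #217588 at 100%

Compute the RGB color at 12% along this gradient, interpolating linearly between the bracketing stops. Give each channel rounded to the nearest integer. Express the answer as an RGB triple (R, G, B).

12% lies between the 0% and 23% stops, so the local fraction is t = (12 − 0)/(23 − 0) = 12/23 ≈ 0.5217.
#a0c158 → (160, 193, 88); #a890d8 → (168, 144, 216).
R = 160 + 0.5217 × (168 − 160) = 164.174 → 164
G = 193 + 0.5217 × (144 − 193) = 167.437 → 167
B = 88 + 0.5217 × (216 − 88) = 154.778 → 155

(164, 167, 155)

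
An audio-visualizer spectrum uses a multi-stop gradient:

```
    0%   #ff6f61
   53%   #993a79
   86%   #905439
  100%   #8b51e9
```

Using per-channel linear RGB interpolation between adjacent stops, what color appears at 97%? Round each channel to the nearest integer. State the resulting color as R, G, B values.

97% lies between the 86% and 100% stops, so the local fraction is t = (97 − 86)/(100 − 86) = 11/14 ≈ 0.7857.
#905439 → (144, 84, 57); #8b51e9 → (139, 81, 233).
R = 144 + 0.7857 × (139 − 144) = 140.072 → 140
G = 84 + 0.7857 × (81 − 84) = 81.643 → 82
B = 57 + 0.7857 × (233 − 57) = 195.283 → 195

(140, 82, 195)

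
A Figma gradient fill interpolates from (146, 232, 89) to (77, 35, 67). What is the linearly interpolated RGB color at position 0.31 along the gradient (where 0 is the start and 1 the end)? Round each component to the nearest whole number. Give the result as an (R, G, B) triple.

(125, 171, 82)

R = 146 + 0.31 × (77 − 146) = 146 + 0.31 × -69 = 124.61 → 125
G = 232 + 0.31 × (35 − 232) = 232 + 0.31 × -197 = 170.93 → 171
B = 89 + 0.31 × (67 − 89) = 89 + 0.31 × -22 = 82.18 → 82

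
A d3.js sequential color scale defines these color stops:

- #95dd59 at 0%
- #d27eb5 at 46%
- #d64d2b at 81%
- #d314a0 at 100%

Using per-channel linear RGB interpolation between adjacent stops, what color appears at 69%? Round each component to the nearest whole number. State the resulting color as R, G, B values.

(213, 94, 90)

69% lies between the 46% and 81% stops, so the local fraction is t = (69 − 46)/(81 − 46) = 23/35 ≈ 0.6571.
#d27eb5 → (210, 126, 181); #d64d2b → (214, 77, 43).
R = 210 + 0.6571 × (214 − 210) = 212.628 → 213
G = 126 + 0.6571 × (77 − 126) = 93.802 → 94
B = 181 + 0.6571 × (43 − 181) = 90.32 → 90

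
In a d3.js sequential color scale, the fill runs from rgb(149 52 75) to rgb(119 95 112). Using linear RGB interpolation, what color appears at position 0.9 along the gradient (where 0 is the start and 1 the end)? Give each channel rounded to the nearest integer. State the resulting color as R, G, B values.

R = 149 + 0.9 × (119 − 149) = 149 + 0.9 × -30 = 122 → 122
G = 52 + 0.9 × (95 − 52) = 52 + 0.9 × 43 = 90.7 → 91
B = 75 + 0.9 × (112 − 75) = 75 + 0.9 × 37 = 108.3 → 108

(122, 91, 108)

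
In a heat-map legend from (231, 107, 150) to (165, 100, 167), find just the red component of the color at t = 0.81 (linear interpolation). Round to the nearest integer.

178

R = 231 + 0.81 × (165 − 231) = 177.54 → 178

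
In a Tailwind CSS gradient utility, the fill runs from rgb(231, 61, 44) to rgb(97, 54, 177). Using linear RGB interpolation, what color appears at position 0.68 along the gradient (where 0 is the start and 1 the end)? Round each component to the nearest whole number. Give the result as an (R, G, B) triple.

R = 231 + 0.68 × (97 − 231) = 231 + 0.68 × -134 = 139.88 → 140
G = 61 + 0.68 × (54 − 61) = 61 + 0.68 × -7 = 56.24 → 56
B = 44 + 0.68 × (177 − 44) = 44 + 0.68 × 133 = 134.44 → 134

(140, 56, 134)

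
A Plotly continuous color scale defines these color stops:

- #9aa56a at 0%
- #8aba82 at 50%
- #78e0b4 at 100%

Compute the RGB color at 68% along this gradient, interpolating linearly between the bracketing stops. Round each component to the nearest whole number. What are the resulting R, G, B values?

68% lies between the 50% and 100% stops, so the local fraction is t = (68 − 50)/(100 − 50) = 18/50 ≈ 0.36.
#8aba82 → (138, 186, 130); #78e0b4 → (120, 224, 180).
R = 138 + 0.36 × (120 − 138) = 131.52 → 132
G = 186 + 0.36 × (224 − 186) = 199.68 → 200
B = 130 + 0.36 × (180 − 130) = 148 → 148

(132, 200, 148)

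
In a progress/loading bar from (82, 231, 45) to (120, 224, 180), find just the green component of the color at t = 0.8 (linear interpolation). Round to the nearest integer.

225

G = 231 + 0.8 × (224 − 231) = 225.4 → 225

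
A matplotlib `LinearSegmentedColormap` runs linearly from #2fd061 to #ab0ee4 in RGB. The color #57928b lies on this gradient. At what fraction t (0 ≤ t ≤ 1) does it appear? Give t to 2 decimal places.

Invert the lerp on the G channel (largest span, 194): t = (146 − 208) / (14 − 208) = -62/-194 = 0.31959.
Check on R: (87 − 47)/(171 − 47) = 0.3226 ✓

0.32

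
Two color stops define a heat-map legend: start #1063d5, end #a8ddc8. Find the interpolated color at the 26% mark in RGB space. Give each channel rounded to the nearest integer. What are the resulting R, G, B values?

#1063d5 → (16, 99, 213); #a8ddc8 → (168, 221, 200).
26% corresponds to t = 0.26.
R = 16 + 0.26 × (168 − 16) = 16 + 0.26 × 152 = 55.52 → 56
G = 99 + 0.26 × (221 − 99) = 99 + 0.26 × 122 = 130.72 → 131
B = 213 + 0.26 × (200 − 213) = 213 + 0.26 × -13 = 209.62 → 210

(56, 131, 210)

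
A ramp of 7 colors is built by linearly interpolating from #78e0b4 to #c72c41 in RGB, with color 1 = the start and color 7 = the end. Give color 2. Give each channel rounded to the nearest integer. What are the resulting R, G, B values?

With 7 swatches and endpoints inclusive, swatch 2 sits at t = (2 − 1)/(7 − 1) = 1/6 ≈ 0.1667.
#78e0b4 → (120, 224, 180); #c72c41 → (199, 44, 65).
R = 120 + 0.1667 × (199 − 120) = 133.169 → 133
G = 224 + 0.1667 × (44 − 224) = 193.994 → 194
B = 180 + 0.1667 × (65 − 180) = 160.829 → 161

(133, 194, 161)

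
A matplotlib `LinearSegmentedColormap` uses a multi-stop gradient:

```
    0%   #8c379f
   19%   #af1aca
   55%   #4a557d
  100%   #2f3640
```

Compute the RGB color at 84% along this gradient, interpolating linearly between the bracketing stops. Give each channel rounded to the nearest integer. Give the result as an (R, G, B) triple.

84% lies between the 55% and 100% stops, so the local fraction is t = (84 − 55)/(100 − 55) = 29/45 ≈ 0.6444.
#4a557d → (74, 85, 125); #2f3640 → (47, 54, 64).
R = 74 + 0.6444 × (47 − 74) = 56.601 → 57
G = 85 + 0.6444 × (54 − 85) = 65.024 → 65
B = 125 + 0.6444 × (64 − 125) = 85.692 → 86

(57, 65, 86)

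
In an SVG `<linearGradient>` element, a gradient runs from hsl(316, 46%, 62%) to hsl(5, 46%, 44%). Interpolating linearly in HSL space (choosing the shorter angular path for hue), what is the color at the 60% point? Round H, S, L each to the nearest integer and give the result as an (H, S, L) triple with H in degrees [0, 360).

Hue: 5 − 316 = -311°, but |-311| > 180 so the shorter arc goes the other way: Δh = -311 + 360 = 49°.
H = 316 + 0.6 × (49) = 345.4 → 345°
S = 46 + 0.6 × (46 − 46) = 46 → 46%
L = 62 + 0.6 × (44 − 62) = 51.2 → 51%

(345, 46, 51)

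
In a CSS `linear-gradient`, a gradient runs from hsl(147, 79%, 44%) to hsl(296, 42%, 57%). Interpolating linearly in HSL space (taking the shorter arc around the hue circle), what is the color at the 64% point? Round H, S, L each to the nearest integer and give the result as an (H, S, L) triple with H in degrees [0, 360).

(242, 55, 52)

Hue arc: Δh = 296 − 147 = 149° (|Δh| ≤ 180, already the shorter path).
H = 147 + 0.64 × (149) = 242.36 → 242°
S = 79 + 0.64 × (42 − 79) = 55.32 → 55%
L = 44 + 0.64 × (57 − 44) = 52.32 → 52%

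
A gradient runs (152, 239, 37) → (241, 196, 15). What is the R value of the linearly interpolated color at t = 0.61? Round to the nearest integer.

206

R = 152 + 0.61 × (241 − 152) = 206.29 → 206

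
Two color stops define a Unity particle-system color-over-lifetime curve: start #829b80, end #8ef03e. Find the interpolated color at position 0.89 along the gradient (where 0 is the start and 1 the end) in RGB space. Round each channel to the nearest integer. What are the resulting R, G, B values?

(141, 231, 69)

#829b80 → (130, 155, 128); #8ef03e → (142, 240, 62).
R = 130 + 0.89 × (142 − 130) = 130 + 0.89 × 12 = 140.68 → 141
G = 155 + 0.89 × (240 − 155) = 155 + 0.89 × 85 = 230.65 → 231
B = 128 + 0.89 × (62 − 128) = 128 + 0.89 × -66 = 69.26 → 69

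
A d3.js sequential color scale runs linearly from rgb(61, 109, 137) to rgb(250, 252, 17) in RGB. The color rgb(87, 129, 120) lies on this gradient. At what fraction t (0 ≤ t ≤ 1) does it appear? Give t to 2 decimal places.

Invert the lerp on the R channel (largest span, 189): t = (87 − 61) / (250 − 61) = 26/189 = 0.13757.
Check on G: (129 − 109)/(252 − 109) = 0.1399 ✓

0.14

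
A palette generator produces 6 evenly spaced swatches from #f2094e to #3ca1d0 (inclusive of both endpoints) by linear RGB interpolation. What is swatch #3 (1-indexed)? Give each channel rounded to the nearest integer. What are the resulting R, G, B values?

(169, 70, 130)

With 6 swatches and endpoints inclusive, swatch 3 sits at t = (3 − 1)/(6 − 1) = 2/5 ≈ 0.4.
#f2094e → (242, 9, 78); #3ca1d0 → (60, 161, 208).
R = 242 + 0.4 × (60 − 242) = 169.2 → 169
G = 9 + 0.4 × (161 − 9) = 69.8 → 70
B = 78 + 0.4 × (208 − 78) = 130 → 130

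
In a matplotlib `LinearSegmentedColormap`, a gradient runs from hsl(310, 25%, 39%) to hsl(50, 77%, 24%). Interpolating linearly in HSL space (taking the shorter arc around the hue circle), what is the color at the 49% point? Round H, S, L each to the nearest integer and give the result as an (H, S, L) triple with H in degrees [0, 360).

(359, 50, 32)

Hue: 50 − 310 = -260°, but |-260| > 180 so the shorter arc goes the other way: Δh = -260 + 360 = 100°.
H = 310 + 0.49 × (100) = 359 → 359°
S = 25 + 0.49 × (77 − 25) = 50.48 → 50%
L = 39 + 0.49 × (24 − 39) = 31.65 → 32%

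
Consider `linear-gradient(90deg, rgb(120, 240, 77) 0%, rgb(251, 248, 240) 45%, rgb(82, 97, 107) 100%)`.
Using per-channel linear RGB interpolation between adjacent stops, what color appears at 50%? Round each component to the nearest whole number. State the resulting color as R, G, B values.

(236, 234, 228)

50% lies between the 45% and 100% stops, so the local fraction is t = (50 − 45)/(100 − 45) = 5/55 ≈ 0.0909.
R = 251 + 0.0909 × (82 − 251) = 235.638 → 236
G = 248 + 0.0909 × (97 − 248) = 234.274 → 234
B = 240 + 0.0909 × (107 − 240) = 227.91 → 228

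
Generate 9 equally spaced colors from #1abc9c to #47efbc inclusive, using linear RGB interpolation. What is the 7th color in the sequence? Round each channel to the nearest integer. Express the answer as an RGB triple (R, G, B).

(60, 226, 180)

With 9 swatches and endpoints inclusive, swatch 7 sits at t = (7 − 1)/(9 − 1) = 6/8 ≈ 0.75.
#1abc9c → (26, 188, 156); #47efbc → (71, 239, 188).
R = 26 + 0.75 × (71 − 26) = 59.75 → 60
G = 188 + 0.75 × (239 − 188) = 226.25 → 226
B = 156 + 0.75 × (188 − 156) = 180 → 180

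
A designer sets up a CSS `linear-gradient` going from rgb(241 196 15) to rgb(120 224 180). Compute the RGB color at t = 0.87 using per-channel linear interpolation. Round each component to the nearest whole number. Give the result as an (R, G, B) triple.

(136, 220, 159)

R = 241 + 0.87 × (120 − 241) = 241 + 0.87 × -121 = 135.73 → 136
G = 196 + 0.87 × (224 − 196) = 196 + 0.87 × 28 = 220.36 → 220
B = 15 + 0.87 × (180 − 15) = 15 + 0.87 × 165 = 158.55 → 159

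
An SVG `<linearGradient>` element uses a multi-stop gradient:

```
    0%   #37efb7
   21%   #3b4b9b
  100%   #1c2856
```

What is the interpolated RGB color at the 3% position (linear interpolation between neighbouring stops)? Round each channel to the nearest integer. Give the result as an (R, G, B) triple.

3% lies between the 0% and 21% stops, so the local fraction is t = (3 − 0)/(21 − 0) = 3/21 ≈ 0.1429.
#37efb7 → (55, 239, 183); #3b4b9b → (59, 75, 155).
R = 55 + 0.1429 × (59 − 55) = 55.572 → 56
G = 239 + 0.1429 × (75 − 239) = 215.564 → 216
B = 183 + 0.1429 × (155 − 183) = 178.999 → 179

(56, 216, 179)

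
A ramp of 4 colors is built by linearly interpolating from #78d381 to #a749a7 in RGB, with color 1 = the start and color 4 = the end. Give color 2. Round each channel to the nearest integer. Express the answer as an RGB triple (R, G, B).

(136, 165, 142)

With 4 swatches and endpoints inclusive, swatch 2 sits at t = (2 − 1)/(4 − 1) = 1/3 ≈ 0.3333.
#78d381 → (120, 211, 129); #a749a7 → (167, 73, 167).
R = 120 + 0.3333 × (167 − 120) = 135.665 → 136
G = 211 + 0.3333 × (73 − 211) = 165.005 → 165
B = 129 + 0.3333 × (167 − 129) = 141.665 → 142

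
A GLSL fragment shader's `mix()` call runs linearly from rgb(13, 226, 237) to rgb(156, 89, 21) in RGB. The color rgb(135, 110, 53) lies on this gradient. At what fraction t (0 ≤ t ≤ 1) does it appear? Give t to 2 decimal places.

0.85

Invert the lerp on the B channel (largest span, 216): t = (53 − 237) / (21 − 237) = -184/-216 = 0.85185.
Check on R: (135 − 13)/(156 − 13) = 0.8531 ✓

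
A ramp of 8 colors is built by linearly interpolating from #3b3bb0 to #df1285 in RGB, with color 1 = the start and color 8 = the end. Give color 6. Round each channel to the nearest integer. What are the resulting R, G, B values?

(176, 30, 145)

With 8 swatches and endpoints inclusive, swatch 6 sits at t = (6 − 1)/(8 − 1) = 5/7 ≈ 0.7143.
#3b3bb0 → (59, 59, 176); #df1285 → (223, 18, 133).
R = 59 + 0.7143 × (223 − 59) = 176.145 → 176
G = 59 + 0.7143 × (18 − 59) = 29.714 → 30
B = 176 + 0.7143 × (133 − 176) = 145.285 → 145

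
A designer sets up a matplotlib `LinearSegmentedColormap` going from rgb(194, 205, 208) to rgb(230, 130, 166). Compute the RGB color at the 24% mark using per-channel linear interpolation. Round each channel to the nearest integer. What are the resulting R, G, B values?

24% corresponds to t = 0.24.
R = 194 + 0.24 × (230 − 194) = 194 + 0.24 × 36 = 202.64 → 203
G = 205 + 0.24 × (130 − 205) = 205 + 0.24 × -75 = 187 → 187
B = 208 + 0.24 × (166 − 208) = 208 + 0.24 × -42 = 197.92 → 198

(203, 187, 198)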